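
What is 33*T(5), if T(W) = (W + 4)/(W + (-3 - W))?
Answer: -99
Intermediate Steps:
T(W) = -4/3 - W/3 (T(W) = (4 + W)/(-3) = (4 + W)*(-⅓) = -4/3 - W/3)
33*T(5) = 33*(-4/3 - ⅓*5) = 33*(-4/3 - 5/3) = 33*(-3) = -99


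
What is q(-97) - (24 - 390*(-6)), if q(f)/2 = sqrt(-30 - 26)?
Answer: -2364 + 4*I*sqrt(14) ≈ -2364.0 + 14.967*I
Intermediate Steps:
q(f) = 4*I*sqrt(14) (q(f) = 2*sqrt(-30 - 26) = 2*sqrt(-56) = 2*(2*I*sqrt(14)) = 4*I*sqrt(14))
q(-97) - (24 - 390*(-6)) = 4*I*sqrt(14) - (24 - 390*(-6)) = 4*I*sqrt(14) - (24 - 78*(-30)) = 4*I*sqrt(14) - (24 + 2340) = 4*I*sqrt(14) - 1*2364 = 4*I*sqrt(14) - 2364 = -2364 + 4*I*sqrt(14)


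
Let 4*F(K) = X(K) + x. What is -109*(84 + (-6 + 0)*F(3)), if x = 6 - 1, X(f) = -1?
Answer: -8502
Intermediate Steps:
x = 5
F(K) = 1 (F(K) = (-1 + 5)/4 = (1/4)*4 = 1)
-109*(84 + (-6 + 0)*F(3)) = -109*(84 + (-6 + 0)*1) = -109*(84 - 6*1) = -109*(84 - 6) = -109*78 = -8502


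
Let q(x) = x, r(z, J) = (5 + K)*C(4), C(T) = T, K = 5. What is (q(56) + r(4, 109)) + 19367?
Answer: 19463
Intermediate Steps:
r(z, J) = 40 (r(z, J) = (5 + 5)*4 = 10*4 = 40)
(q(56) + r(4, 109)) + 19367 = (56 + 40) + 19367 = 96 + 19367 = 19463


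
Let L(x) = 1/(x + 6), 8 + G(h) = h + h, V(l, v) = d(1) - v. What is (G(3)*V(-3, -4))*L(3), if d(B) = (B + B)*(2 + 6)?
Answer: -40/9 ≈ -4.4444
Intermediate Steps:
d(B) = 16*B (d(B) = (2*B)*8 = 16*B)
V(l, v) = 16 - v (V(l, v) = 16*1 - v = 16 - v)
G(h) = -8 + 2*h (G(h) = -8 + (h + h) = -8 + 2*h)
L(x) = 1/(6 + x)
(G(3)*V(-3, -4))*L(3) = ((-8 + 2*3)*(16 - 1*(-4)))/(6 + 3) = ((-8 + 6)*(16 + 4))/9 = -2*20*(⅑) = -40*⅑ = -40/9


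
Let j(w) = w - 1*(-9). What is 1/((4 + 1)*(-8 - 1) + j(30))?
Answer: -⅙ ≈ -0.16667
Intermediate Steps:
j(w) = 9 + w (j(w) = w + 9 = 9 + w)
1/((4 + 1)*(-8 - 1) + j(30)) = 1/((4 + 1)*(-8 - 1) + (9 + 30)) = 1/(5*(-9) + 39) = 1/(-45 + 39) = 1/(-6) = -⅙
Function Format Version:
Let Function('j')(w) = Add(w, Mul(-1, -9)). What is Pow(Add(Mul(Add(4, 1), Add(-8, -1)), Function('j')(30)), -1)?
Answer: Rational(-1, 6) ≈ -0.16667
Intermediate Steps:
Function('j')(w) = Add(9, w) (Function('j')(w) = Add(w, 9) = Add(9, w))
Pow(Add(Mul(Add(4, 1), Add(-8, -1)), Function('j')(30)), -1) = Pow(Add(Mul(Add(4, 1), Add(-8, -1)), Add(9, 30)), -1) = Pow(Add(Mul(5, -9), 39), -1) = Pow(Add(-45, 39), -1) = Pow(-6, -1) = Rational(-1, 6)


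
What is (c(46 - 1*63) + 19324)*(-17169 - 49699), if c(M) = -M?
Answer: -1293293988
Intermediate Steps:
(c(46 - 1*63) + 19324)*(-17169 - 49699) = (-(46 - 1*63) + 19324)*(-17169 - 49699) = (-(46 - 63) + 19324)*(-66868) = (-1*(-17) + 19324)*(-66868) = (17 + 19324)*(-66868) = 19341*(-66868) = -1293293988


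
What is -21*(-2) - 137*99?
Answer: -13521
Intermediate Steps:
-21*(-2) - 137*99 = 42 - 13563 = -13521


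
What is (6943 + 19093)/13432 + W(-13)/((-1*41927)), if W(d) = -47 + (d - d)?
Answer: 11872203/6121342 ≈ 1.9395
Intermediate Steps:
W(d) = -47 (W(d) = -47 + 0 = -47)
(6943 + 19093)/13432 + W(-13)/((-1*41927)) = (6943 + 19093)/13432 - 47/((-1*41927)) = 26036*(1/13432) - 47/(-41927) = 283/146 - 47*(-1/41927) = 283/146 + 47/41927 = 11872203/6121342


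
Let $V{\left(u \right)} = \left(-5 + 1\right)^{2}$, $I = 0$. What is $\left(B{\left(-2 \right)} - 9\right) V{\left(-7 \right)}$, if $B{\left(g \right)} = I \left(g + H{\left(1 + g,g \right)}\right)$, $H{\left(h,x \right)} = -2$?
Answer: $-144$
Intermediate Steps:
$B{\left(g \right)} = 0$ ($B{\left(g \right)} = 0 \left(g - 2\right) = 0 \left(-2 + g\right) = 0$)
$V{\left(u \right)} = 16$ ($V{\left(u \right)} = \left(-4\right)^{2} = 16$)
$\left(B{\left(-2 \right)} - 9\right) V{\left(-7 \right)} = \left(0 - 9\right) 16 = \left(-9\right) 16 = -144$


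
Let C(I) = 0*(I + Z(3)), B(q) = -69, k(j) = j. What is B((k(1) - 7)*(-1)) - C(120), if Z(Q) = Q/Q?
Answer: -69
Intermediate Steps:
Z(Q) = 1
C(I) = 0 (C(I) = 0*(I + 1) = 0*(1 + I) = 0)
B((k(1) - 7)*(-1)) - C(120) = -69 - 1*0 = -69 + 0 = -69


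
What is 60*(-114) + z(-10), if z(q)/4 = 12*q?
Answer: -7320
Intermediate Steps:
z(q) = 48*q (z(q) = 4*(12*q) = 48*q)
60*(-114) + z(-10) = 60*(-114) + 48*(-10) = -6840 - 480 = -7320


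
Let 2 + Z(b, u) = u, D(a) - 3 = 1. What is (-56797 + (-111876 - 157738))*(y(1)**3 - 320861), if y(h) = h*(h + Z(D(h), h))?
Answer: 104732559871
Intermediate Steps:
D(a) = 4 (D(a) = 3 + 1 = 4)
Z(b, u) = -2 + u
y(h) = h*(-2 + 2*h) (y(h) = h*(h + (-2 + h)) = h*(-2 + 2*h))
(-56797 + (-111876 - 157738))*(y(1)**3 - 320861) = (-56797 + (-111876 - 157738))*((2*1*(-1 + 1))**3 - 320861) = (-56797 - 269614)*((2*1*0)**3 - 320861) = -326411*(0**3 - 320861) = -326411*(0 - 320861) = -326411*(-320861) = 104732559871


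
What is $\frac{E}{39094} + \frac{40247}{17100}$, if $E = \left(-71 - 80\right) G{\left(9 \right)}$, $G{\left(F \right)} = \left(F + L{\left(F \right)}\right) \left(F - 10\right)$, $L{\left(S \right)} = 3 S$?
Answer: $\frac{833185909}{334253700} \approx 2.4927$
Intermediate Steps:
$G{\left(F \right)} = 4 F \left(-10 + F\right)$ ($G{\left(F \right)} = \left(F + 3 F\right) \left(F - 10\right) = 4 F \left(-10 + F\right)$)
$E = 5436$ ($E = \left(-71 - 80\right) 4 \cdot 9 \left(-10 + 9\right) = - 151 \cdot 4 \cdot 9 \left(-1\right) = \left(-151\right) \left(-36\right) = 5436$)
$\frac{E}{39094} + \frac{40247}{17100} = \frac{5436}{39094} + \frac{40247}{17100} = 5436 \cdot \frac{1}{39094} + 40247 \cdot \frac{1}{17100} = \frac{2718}{19547} + \frac{40247}{17100} = \frac{833185909}{334253700}$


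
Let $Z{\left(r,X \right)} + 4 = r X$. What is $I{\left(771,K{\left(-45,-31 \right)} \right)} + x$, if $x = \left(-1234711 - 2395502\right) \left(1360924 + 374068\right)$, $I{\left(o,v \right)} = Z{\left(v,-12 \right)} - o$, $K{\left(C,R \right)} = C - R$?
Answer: $-6298390513903$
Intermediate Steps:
$Z{\left(r,X \right)} = -4 + X r$ ($Z{\left(r,X \right)} = -4 + r X = -4 + X r$)
$I{\left(o,v \right)} = -4 - o - 12 v$ ($I{\left(o,v \right)} = \left(-4 - 12 v\right) - o = -4 - o - 12 v$)
$x = -6298390513296$ ($x = \left(-3630213\right) 1734992 = -6298390513296$)
$I{\left(771,K{\left(-45,-31 \right)} \right)} + x = \left(-4 - 771 - 12 \left(-45 - -31\right)\right) - 6298390513296 = \left(-4 - 771 - 12 \left(-45 + 31\right)\right) - 6298390513296 = \left(-4 - 771 - -168\right) - 6298390513296 = \left(-4 - 771 + 168\right) - 6298390513296 = -607 - 6298390513296 = -6298390513903$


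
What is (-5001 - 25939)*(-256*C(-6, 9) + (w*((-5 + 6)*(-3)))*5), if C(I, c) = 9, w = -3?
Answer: 69893460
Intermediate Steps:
(-5001 - 25939)*(-256*C(-6, 9) + (w*((-5 + 6)*(-3)))*5) = (-5001 - 25939)*(-256*9 - 3*(-5 + 6)*(-3)*5) = -30940*(-2304 - 3*(-3)*5) = -30940*(-2304 + 9*5) = -30940*(-2304 + 45) = -30940*(-2259) = 69893460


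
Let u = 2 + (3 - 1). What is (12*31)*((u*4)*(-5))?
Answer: -29760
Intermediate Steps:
u = 4 (u = 2 + 2 = 4)
(12*31)*((u*4)*(-5)) = (12*31)*((4*4)*(-5)) = 372*(16*(-5)) = 372*(-80) = -29760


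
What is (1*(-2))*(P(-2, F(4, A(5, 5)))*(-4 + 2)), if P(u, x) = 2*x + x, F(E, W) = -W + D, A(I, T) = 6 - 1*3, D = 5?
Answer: 24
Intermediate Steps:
A(I, T) = 3 (A(I, T) = 6 - 3 = 3)
F(E, W) = 5 - W (F(E, W) = -W + 5 = 5 - W)
P(u, x) = 3*x
(1*(-2))*(P(-2, F(4, A(5, 5)))*(-4 + 2)) = (1*(-2))*((3*(5 - 1*3))*(-4 + 2)) = -2*3*(5 - 3)*(-2) = -2*3*2*(-2) = -12*(-2) = -2*(-12) = 24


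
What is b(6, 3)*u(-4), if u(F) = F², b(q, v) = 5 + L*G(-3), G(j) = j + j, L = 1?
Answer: -16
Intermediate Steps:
G(j) = 2*j
b(q, v) = -1 (b(q, v) = 5 + 1*(2*(-3)) = 5 + 1*(-6) = 5 - 6 = -1)
b(6, 3)*u(-4) = -1*(-4)² = -1*16 = -16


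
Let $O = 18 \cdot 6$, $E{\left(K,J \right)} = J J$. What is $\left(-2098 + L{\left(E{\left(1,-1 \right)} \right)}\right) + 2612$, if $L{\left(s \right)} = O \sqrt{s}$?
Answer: $622$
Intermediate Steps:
$E{\left(K,J \right)} = J^{2}$
$O = 108$
$L{\left(s \right)} = 108 \sqrt{s}$
$\left(-2098 + L{\left(E{\left(1,-1 \right)} \right)}\right) + 2612 = \left(-2098 + 108 \sqrt{\left(-1\right)^{2}}\right) + 2612 = \left(-2098 + 108 \sqrt{1}\right) + 2612 = \left(-2098 + 108 \cdot 1\right) + 2612 = \left(-2098 + 108\right) + 2612 = -1990 + 2612 = 622$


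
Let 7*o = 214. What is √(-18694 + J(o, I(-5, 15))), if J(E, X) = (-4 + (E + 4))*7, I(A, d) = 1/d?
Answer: 4*I*√1155 ≈ 135.94*I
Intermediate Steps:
o = 214/7 (o = (⅐)*214 = 214/7 ≈ 30.571)
J(E, X) = 7*E (J(E, X) = (-4 + (4 + E))*7 = E*7 = 7*E)
√(-18694 + J(o, I(-5, 15))) = √(-18694 + 7*(214/7)) = √(-18694 + 214) = √(-18480) = 4*I*√1155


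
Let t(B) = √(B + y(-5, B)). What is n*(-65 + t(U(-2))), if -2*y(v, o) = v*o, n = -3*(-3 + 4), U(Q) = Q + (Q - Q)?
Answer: 195 - 3*I*√7 ≈ 195.0 - 7.9373*I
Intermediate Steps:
U(Q) = Q (U(Q) = Q + 0 = Q)
n = -3 (n = -3*1 = -3)
y(v, o) = -o*v/2 (y(v, o) = -v*o/2 = -o*v/2)
t(B) = √14*√B/2 (t(B) = √(B - ½*B*(-5)) = √(B + 5*B/2) = √(7*B/2) = √14*√B/2)
n*(-65 + t(U(-2))) = -3*(-65 + √14*√(-2)/2) = -3*(-65 + √14*(I*√2)/2) = -3*(-65 + I*√7) = 195 - 3*I*√7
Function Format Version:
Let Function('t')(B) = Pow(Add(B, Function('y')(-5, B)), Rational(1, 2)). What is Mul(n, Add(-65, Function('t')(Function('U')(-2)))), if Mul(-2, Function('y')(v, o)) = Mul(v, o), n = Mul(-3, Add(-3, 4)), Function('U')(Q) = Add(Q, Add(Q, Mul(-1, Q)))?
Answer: Add(195, Mul(-3, I, Pow(7, Rational(1, 2)))) ≈ Add(195.00, Mul(-7.9373, I))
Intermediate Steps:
Function('U')(Q) = Q (Function('U')(Q) = Add(Q, 0) = Q)
n = -3 (n = Mul(-3, 1) = -3)
Function('y')(v, o) = Mul(Rational(-1, 2), o, v) (Function('y')(v, o) = Mul(Rational(-1, 2), Mul(v, o)) = Mul(Rational(-1, 2), Mul(o, v)) = Mul(Rational(-1, 2), o, v))
Function('t')(B) = Mul(Rational(1, 2), Pow(14, Rational(1, 2)), Pow(B, Rational(1, 2))) (Function('t')(B) = Pow(Add(B, Mul(Rational(-1, 2), B, -5)), Rational(1, 2)) = Pow(Add(B, Mul(Rational(5, 2), B)), Rational(1, 2)) = Pow(Mul(Rational(7, 2), B), Rational(1, 2)) = Mul(Rational(1, 2), Pow(14, Rational(1, 2)), Pow(B, Rational(1, 2))))
Mul(n, Add(-65, Function('t')(Function('U')(-2)))) = Mul(-3, Add(-65, Mul(Rational(1, 2), Pow(14, Rational(1, 2)), Pow(-2, Rational(1, 2))))) = Mul(-3, Add(-65, Mul(Rational(1, 2), Pow(14, Rational(1, 2)), Mul(I, Pow(2, Rational(1, 2)))))) = Mul(-3, Add(-65, Mul(I, Pow(7, Rational(1, 2))))) = Add(195, Mul(-3, I, Pow(7, Rational(1, 2))))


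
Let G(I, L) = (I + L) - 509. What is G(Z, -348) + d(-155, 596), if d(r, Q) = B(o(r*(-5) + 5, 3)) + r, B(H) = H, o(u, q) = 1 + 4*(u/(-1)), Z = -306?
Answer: -4437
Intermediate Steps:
o(u, q) = 1 - 4*u (o(u, q) = 1 + 4*(u*(-1)) = 1 + 4*(-u) = 1 - 4*u)
G(I, L) = -509 + I + L
d(r, Q) = -19 + 21*r (d(r, Q) = (1 - 4*(r*(-5) + 5)) + r = (1 - 4*(-5*r + 5)) + r = (1 - 4*(5 - 5*r)) + r = (1 + (-20 + 20*r)) + r = (-19 + 20*r) + r = -19 + 21*r)
G(Z, -348) + d(-155, 596) = (-509 - 306 - 348) + (-19 + 21*(-155)) = -1163 + (-19 - 3255) = -1163 - 3274 = -4437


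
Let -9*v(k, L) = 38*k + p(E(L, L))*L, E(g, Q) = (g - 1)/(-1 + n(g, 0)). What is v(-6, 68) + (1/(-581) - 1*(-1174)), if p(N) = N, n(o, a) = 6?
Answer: 28709489/26145 ≈ 1098.1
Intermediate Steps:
E(g, Q) = -⅕ + g/5 (E(g, Q) = (g - 1)/(-1 + 6) = (-1 + g)/5 = (-1 + g)*(⅕) = -⅕ + g/5)
v(k, L) = -38*k/9 - L*(-⅕ + L/5)/9 (v(k, L) = -(38*k + (-⅕ + L/5)*L)/9 = -(38*k + L*(-⅕ + L/5))/9 = -38*k/9 - L*(-⅕ + L/5)/9)
v(-6, 68) + (1/(-581) - 1*(-1174)) = (-38/9*(-6) - 1/45*68² + (1/45)*68) + (1/(-581) - 1*(-1174)) = (76/3 - 1/45*4624 + 68/45) + (-1/581 + 1174) = (76/3 - 4624/45 + 68/45) + 682093/581 = -3416/45 + 682093/581 = 28709489/26145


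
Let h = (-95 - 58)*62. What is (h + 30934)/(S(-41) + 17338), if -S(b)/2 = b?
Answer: 5362/4355 ≈ 1.2312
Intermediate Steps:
S(b) = -2*b
h = -9486 (h = -153*62 = -9486)
(h + 30934)/(S(-41) + 17338) = (-9486 + 30934)/(-2*(-41) + 17338) = 21448/(82 + 17338) = 21448/17420 = 21448*(1/17420) = 5362/4355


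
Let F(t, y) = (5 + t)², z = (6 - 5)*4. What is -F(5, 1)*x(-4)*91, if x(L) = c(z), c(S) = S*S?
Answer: -145600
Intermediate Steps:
z = 4 (z = 1*4 = 4)
c(S) = S²
x(L) = 16 (x(L) = 4² = 16)
-F(5, 1)*x(-4)*91 = -(5 + 5)²*16*91 = -10²*16*91 = -100*16*91 = -1600*91 = -1*145600 = -145600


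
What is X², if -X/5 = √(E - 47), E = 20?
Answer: -675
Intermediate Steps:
X = -15*I*√3 (X = -5*√(20 - 47) = -15*I*√3 ≈ -25.981*I)
X² = (-15*I*√3)² = -675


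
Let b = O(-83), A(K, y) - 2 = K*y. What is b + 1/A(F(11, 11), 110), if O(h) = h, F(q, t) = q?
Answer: -100595/1212 ≈ -82.999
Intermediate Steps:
A(K, y) = 2 + K*y
b = -83
b + 1/A(F(11, 11), 110) = -83 + 1/(2 + 11*110) = -83 + 1/(2 + 1210) = -83 + 1/1212 = -100595/1212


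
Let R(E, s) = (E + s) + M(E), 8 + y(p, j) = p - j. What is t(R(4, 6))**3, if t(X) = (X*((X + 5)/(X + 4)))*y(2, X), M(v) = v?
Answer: -18821096000/729 ≈ -2.5818e+7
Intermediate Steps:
y(p, j) = -8 + p - j (y(p, j) = -8 + (p - j) = -8 + p - j)
R(E, s) = s + 2*E (R(E, s) = (E + s) + E = s + 2*E)
t(X) = X*(-6 - X)*(5 + X)/(4 + X) (t(X) = (X*((X + 5)/(X + 4)))*(-8 + 2 - X) = (X*((5 + X)/(4 + X)))*(-6 - X) = (X*(5 + X)/(4 + X))*(-6 - X) = X*(-6 - X)*(5 + X)/(4 + X))
t(R(4, 6))**3 = (-(6 + 2*4)*(5 + (6 + 2*4))*(6 + (6 + 2*4))/(4 + (6 + 2*4)))**3 = (-(6 + 8)*(5 + (6 + 8))*(6 + (6 + 8))/(4 + (6 + 8)))**3 = (-1*14*(5 + 14)*(6 + 14)/(4 + 14))**3 = (-1*14*19*20/18)**3 = (-1*14*1/18*19*20)**3 = (-2660/9)**3 = -18821096000/729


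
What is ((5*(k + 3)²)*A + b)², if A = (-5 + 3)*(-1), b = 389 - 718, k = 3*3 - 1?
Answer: 776161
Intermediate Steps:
k = 8 (k = 9 - 1 = 8)
b = -329
A = 2 (A = -2*(-1) = 2)
((5*(k + 3)²)*A + b)² = ((5*(8 + 3)²)*2 - 329)² = ((5*11²)*2 - 329)² = ((5*121)*2 - 329)² = (605*2 - 329)² = (1210 - 329)² = 881² = 776161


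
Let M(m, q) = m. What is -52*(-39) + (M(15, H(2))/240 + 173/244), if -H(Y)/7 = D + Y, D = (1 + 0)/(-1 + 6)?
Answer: 1980081/976 ≈ 2028.8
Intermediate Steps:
D = 1/5 ≈ 0.20000
H(Y) = -7/5 - 7*Y (H(Y) = -7*(1/5 + Y) = -7/5 - 7*Y)
-52*(-39) + (M(15, H(2))/240 + 173/244) = -52*(-39) + (15/240 + 173/244) = 2028 + (15*(1/240) + 173*(1/244)) = 2028 + (1/16 + 173/244) = 2028 + 753/976 = 1980081/976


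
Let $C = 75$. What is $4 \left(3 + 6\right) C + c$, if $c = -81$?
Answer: $2619$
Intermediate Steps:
$4 \left(3 + 6\right) C + c = 4 \left(3 + 6\right) 75 - 81 = 4 \cdot 9 \cdot 75 - 81 = 36 \cdot 75 - 81 = 2700 - 81 = 2619$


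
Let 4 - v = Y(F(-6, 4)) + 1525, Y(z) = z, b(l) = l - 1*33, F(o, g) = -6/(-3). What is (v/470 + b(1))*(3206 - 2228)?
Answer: -8099307/235 ≈ -34465.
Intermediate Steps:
F(o, g) = 2 (F(o, g) = -6*(-1/3) = 2)
b(l) = -33 + l (b(l) = l - 33 = -33 + l)
v = -1523 (v = 4 - (2 + 1525) = 4 - 1*1527 = 4 - 1527 = -1523)
(v/470 + b(1))*(3206 - 2228) = (-1523/470 + (-33 + 1))*(3206 - 2228) = (-1523*1/470 - 32)*978 = (-1523/470 - 32)*978 = -16563/470*978 = -8099307/235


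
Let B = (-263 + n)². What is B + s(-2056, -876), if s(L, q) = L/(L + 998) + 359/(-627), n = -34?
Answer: 29257880392/331683 ≈ 88210.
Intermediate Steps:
B = 88209 (B = (-263 - 34)² = (-297)² = 88209)
s(L, q) = -359/627 + L/(998 + L) (s(L, q) = L/(998 + L) + 359*(-1/627) = L/(998 + L) - 359/627 = -359/627 + L/(998 + L))
B + s(-2056, -876) = 88209 + 2*(-179141 + 134*(-2056))/(627*(998 - 2056)) = 88209 + (2/627)*(-179141 - 275504)/(-1058) = 88209 + (2/627)*(-1/1058)*(-454645) = 88209 + 454645/331683 = 29257880392/331683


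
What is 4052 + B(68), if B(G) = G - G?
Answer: 4052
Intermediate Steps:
B(G) = 0
4052 + B(68) = 4052 + 0 = 4052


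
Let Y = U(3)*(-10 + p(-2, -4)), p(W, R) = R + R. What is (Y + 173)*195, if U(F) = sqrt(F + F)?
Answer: 33735 - 3510*sqrt(6) ≈ 25137.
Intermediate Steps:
U(F) = sqrt(2)*sqrt(F) (U(F) = sqrt(2*F) = sqrt(2)*sqrt(F))
p(W, R) = 2*R
Y = -18*sqrt(6) (Y = (sqrt(2)*sqrt(3))*(-10 + 2*(-4)) = sqrt(6)*(-10 - 8) = sqrt(6)*(-18) = -18*sqrt(6) ≈ -44.091)
(Y + 173)*195 = (-18*sqrt(6) + 173)*195 = (173 - 18*sqrt(6))*195 = 33735 - 3510*sqrt(6)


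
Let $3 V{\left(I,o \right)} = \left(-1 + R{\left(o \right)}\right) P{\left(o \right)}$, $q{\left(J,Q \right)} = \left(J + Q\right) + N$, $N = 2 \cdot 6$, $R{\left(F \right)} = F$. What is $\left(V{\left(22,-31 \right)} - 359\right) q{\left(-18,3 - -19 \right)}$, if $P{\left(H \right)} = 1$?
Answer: $- \frac{17744}{3} \approx -5914.7$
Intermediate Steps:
$N = 12$
$q{\left(J,Q \right)} = 12 + J + Q$ ($q{\left(J,Q \right)} = \left(J + Q\right) + 12 = 12 + J + Q$)
$V{\left(I,o \right)} = - \frac{1}{3} + \frac{o}{3}$ ($V{\left(I,o \right)} = \frac{\left(-1 + o\right) 1}{3} = \frac{-1 + o}{3} = - \frac{1}{3} + \frac{o}{3}$)
$\left(V{\left(22,-31 \right)} - 359\right) q{\left(-18,3 - -19 \right)} = \left(\left(- \frac{1}{3} + \frac{1}{3} \left(-31\right)\right) - 359\right) \left(12 - 18 + \left(3 - -19\right)\right) = \left(\left(- \frac{1}{3} - \frac{31}{3}\right) - 359\right) \left(12 - 18 + \left(3 + 19\right)\right) = \left(- \frac{32}{3} - 359\right) \left(12 - 18 + 22\right) = \left(- \frac{1109}{3}\right) 16 = - \frac{17744}{3}$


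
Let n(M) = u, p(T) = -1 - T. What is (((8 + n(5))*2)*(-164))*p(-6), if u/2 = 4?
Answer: -26240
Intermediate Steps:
u = 8 (u = 2*4 = 8)
n(M) = 8
(((8 + n(5))*2)*(-164))*p(-6) = (((8 + 8)*2)*(-164))*(-1 - 1*(-6)) = ((16*2)*(-164))*(-1 + 6) = (32*(-164))*5 = -5248*5 = -26240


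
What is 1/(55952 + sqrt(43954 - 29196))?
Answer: 27976/1565305773 - sqrt(14758)/3130611546 ≈ 1.7834e-5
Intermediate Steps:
1/(55952 + sqrt(43954 - 29196)) = 1/(55952 + sqrt(14758))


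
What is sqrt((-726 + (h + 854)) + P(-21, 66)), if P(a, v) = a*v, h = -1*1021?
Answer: I*sqrt(2279) ≈ 47.739*I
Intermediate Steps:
h = -1021
sqrt((-726 + (h + 854)) + P(-21, 66)) = sqrt((-726 + (-1021 + 854)) - 21*66) = sqrt((-726 - 167) - 1386) = sqrt(-893 - 1386) = sqrt(-2279) = I*sqrt(2279)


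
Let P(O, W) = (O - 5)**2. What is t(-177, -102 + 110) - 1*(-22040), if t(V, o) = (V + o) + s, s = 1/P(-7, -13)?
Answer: 3149425/144 ≈ 21871.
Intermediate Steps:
P(O, W) = (-5 + O)**2
s = 1/144 (s = 1/((-5 - 7)**2) = 1/((-12)**2) = 1/144 ≈ 0.0069444)
t(V, o) = 1/144 + V + o (t(V, o) = (V + o) + 1/144 = 1/144 + V + o)
t(-177, -102 + 110) - 1*(-22040) = (1/144 - 177 + (-102 + 110)) - 1*(-22040) = (1/144 - 177 + 8) + 22040 = -24335/144 + 22040 = 3149425/144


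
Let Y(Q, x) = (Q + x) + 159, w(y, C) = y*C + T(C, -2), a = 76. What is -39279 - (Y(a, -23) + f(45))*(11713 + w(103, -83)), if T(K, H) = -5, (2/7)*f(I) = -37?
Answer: -599793/2 ≈ -2.9990e+5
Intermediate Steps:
f(I) = -259/2 (f(I) = (7/2)*(-37) = -259/2)
w(y, C) = -5 + C*y (w(y, C) = y*C - 5 = C*y - 5 = -5 + C*y)
Y(Q, x) = 159 + Q + x
-39279 - (Y(a, -23) + f(45))*(11713 + w(103, -83)) = -39279 - ((159 + 76 - 23) - 259/2)*(11713 + (-5 - 83*103)) = -39279 - (212 - 259/2)*(11713 + (-5 - 8549)) = -39279 - 165*(11713 - 8554)/2 = -39279 - 165*3159/2 = -39279 - 1*521235/2 = -39279 - 521235/2 = -599793/2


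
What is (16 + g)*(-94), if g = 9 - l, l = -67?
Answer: -8648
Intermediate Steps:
g = 76 (g = 9 - 1*(-67) = 9 + 67 = 76)
(16 + g)*(-94) = (16 + 76)*(-94) = 92*(-94) = -8648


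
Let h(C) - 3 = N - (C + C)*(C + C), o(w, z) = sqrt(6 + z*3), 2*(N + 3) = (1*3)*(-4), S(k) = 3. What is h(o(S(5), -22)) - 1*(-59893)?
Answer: 60127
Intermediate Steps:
N = -9 (N = -3 + ((1*3)*(-4))/2 = -3 + (3*(-4))/2 = -3 + (1/2)*(-12) = -3 - 6 = -9)
o(w, z) = sqrt(6 + 3*z)
h(C) = -6 - 4*C**2 (h(C) = 3 + (-9 - (C + C)*(C + C)) = 3 + (-9 - 2*C*2*C) = 3 + (-9 - 4*C**2) = -6 - 4*C**2)
h(o(S(5), -22)) - 1*(-59893) = (-6 - 4*(sqrt(6 + 3*(-22)))**2) - 1*(-59893) = (-6 - 4*(sqrt(6 - 66))**2) + 59893 = (-6 - 4*(sqrt(-60))**2) + 59893 = (-6 - 4*(2*I*sqrt(15))**2) + 59893 = (-6 - 4*(-60)) + 59893 = (-6 + 240) + 59893 = 234 + 59893 = 60127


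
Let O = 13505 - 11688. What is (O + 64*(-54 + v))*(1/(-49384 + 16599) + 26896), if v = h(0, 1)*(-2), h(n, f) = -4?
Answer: -993772099593/32785 ≈ -3.0312e+7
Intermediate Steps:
O = 1817
v = 8 (v = -4*(-2) = 8)
(O + 64*(-54 + v))*(1/(-49384 + 16599) + 26896) = (1817 + 64*(-54 + 8))*(1/(-49384 + 16599) + 26896) = (1817 + 64*(-46))*(1/(-32785) + 26896) = (1817 - 2944)*(-1/32785 + 26896) = -1127*881785359/32785 = -993772099593/32785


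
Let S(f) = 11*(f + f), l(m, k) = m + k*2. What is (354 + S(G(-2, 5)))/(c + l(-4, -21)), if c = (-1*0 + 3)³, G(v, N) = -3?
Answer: -288/19 ≈ -15.158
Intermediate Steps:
l(m, k) = m + 2*k
S(f) = 22*f (S(f) = 11*(2*f) = 22*f)
c = 27 (c = (0 + 3)³ = 3³ = 27)
(354 + S(G(-2, 5)))/(c + l(-4, -21)) = (354 + 22*(-3))/(27 + (-4 + 2*(-21))) = (354 - 66)/(27 + (-4 - 42)) = 288/(27 - 46) = 288/(-19) = 288*(-1/19) = -288/19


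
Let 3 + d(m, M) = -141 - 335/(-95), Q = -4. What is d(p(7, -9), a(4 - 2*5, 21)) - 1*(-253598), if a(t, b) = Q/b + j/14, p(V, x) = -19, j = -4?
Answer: 4815693/19 ≈ 2.5346e+5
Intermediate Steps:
a(t, b) = -2/7 - 4/b (a(t, b) = -4/b - 4/14 = -4/b - 4*1/14 = -4/b - 2/7 = -2/7 - 4/b)
d(m, M) = -2669/19 (d(m, M) = -3 + (-141 - 335/(-95)) = -3 + (-141 - 335*(-1/95)) = -3 + (-141 + 67/19) = -3 - 2612/19 = -2669/19)
d(p(7, -9), a(4 - 2*5, 21)) - 1*(-253598) = -2669/19 - 1*(-253598) = -2669/19 + 253598 = 4815693/19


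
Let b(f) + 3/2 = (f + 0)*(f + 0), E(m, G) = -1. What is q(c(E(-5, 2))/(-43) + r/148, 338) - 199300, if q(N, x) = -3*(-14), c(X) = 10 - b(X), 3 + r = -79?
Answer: -199258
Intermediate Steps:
b(f) = -3/2 + f**2 (b(f) = -3/2 + (f + 0)*(f + 0) = -3/2 + f*f = -3/2 + f**2)
r = -82 (r = -3 - 79 = -82)
c(X) = 23/2 - X**2 (c(X) = 10 - (-3/2 + X**2) = 10 + (3/2 - X**2) = 23/2 - X**2)
q(N, x) = 42
q(c(E(-5, 2))/(-43) + r/148, 338) - 199300 = 42 - 199300 = -199258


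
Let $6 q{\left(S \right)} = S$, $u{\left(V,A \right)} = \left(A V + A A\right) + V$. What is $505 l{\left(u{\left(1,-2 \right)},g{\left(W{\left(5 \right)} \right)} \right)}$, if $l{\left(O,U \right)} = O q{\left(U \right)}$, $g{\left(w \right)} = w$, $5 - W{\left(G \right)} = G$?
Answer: $0$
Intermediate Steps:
$W{\left(G \right)} = 5 - G$
$u{\left(V,A \right)} = V + A^{2} + A V$ ($u{\left(V,A \right)} = \left(A V + A^{2}\right) + V = \left(A^{2} + A V\right) + V = V + A^{2} + A V$)
$q{\left(S \right)} = \frac{S}{6}$
$l{\left(O,U \right)} = \frac{O U}{6}$ ($l{\left(O,U \right)} = O \frac{U}{6} = \frac{O U}{6}$)
$505 l{\left(u{\left(1,-2 \right)},g{\left(W{\left(5 \right)} \right)} \right)} = 505 \frac{\left(1 + \left(-2\right)^{2} - 2\right) \left(5 - 5\right)}{6} = 505 \frac{\left(1 + 4 - 2\right) \left(5 - 5\right)}{6} = 505 \cdot \frac{1}{6} \cdot 3 \cdot 0 = 505 \cdot 0 = 0$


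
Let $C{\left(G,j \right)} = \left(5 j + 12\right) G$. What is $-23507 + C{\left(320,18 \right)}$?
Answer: $9133$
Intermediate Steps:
$C{\left(G,j \right)} = G \left(12 + 5 j\right)$ ($C{\left(G,j \right)} = \left(12 + 5 j\right) G = G \left(12 + 5 j\right)$)
$-23507 + C{\left(320,18 \right)} = -23507 + 320 \left(12 + 5 \cdot 18\right) = -23507 + 320 \left(12 + 90\right) = -23507 + 320 \cdot 102 = -23507 + 32640 = 9133$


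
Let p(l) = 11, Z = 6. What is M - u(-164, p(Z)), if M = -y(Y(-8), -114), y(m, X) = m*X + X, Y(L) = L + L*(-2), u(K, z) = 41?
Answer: 985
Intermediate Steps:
Y(L) = -L (Y(L) = L - 2*L = -L)
y(m, X) = X + X*m (y(m, X) = X*m + X = X + X*m)
M = 1026 (M = -(-114)*(1 - 1*(-8)) = -(-114)*(1 + 8) = -(-114)*9 = -1*(-1026) = 1026)
M - u(-164, p(Z)) = 1026 - 1*41 = 1026 - 41 = 985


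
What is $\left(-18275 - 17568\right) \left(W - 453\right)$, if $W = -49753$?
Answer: $1799533658$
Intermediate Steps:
$\left(-18275 - 17568\right) \left(W - 453\right) = \left(-18275 - 17568\right) \left(-49753 - 453\right) = \left(-35843\right) \left(-50206\right) = 1799533658$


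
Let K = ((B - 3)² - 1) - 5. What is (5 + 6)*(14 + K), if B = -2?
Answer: 363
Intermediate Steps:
K = 19 (K = ((-2 - 3)² - 1) - 5 = ((-5)² - 1) - 5 = (25 - 1) - 5 = 24 - 5 = 19)
(5 + 6)*(14 + K) = (5 + 6)*(14 + 19) = 11*33 = 363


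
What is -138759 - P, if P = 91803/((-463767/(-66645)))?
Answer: -23490018696/154589 ≈ -1.5195e+5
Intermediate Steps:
P = 2039403645/154589 (P = 91803/((-463767*(-1/66645))) = 91803/(154589/22215) = 91803*(22215/154589) = 2039403645/154589 ≈ 13192.)
-138759 - P = -138759 - 1*2039403645/154589 = -138759 - 2039403645/154589 = -23490018696/154589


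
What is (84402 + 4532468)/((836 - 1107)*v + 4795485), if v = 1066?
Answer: 4616870/4506599 ≈ 1.0245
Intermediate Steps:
(84402 + 4532468)/((836 - 1107)*v + 4795485) = (84402 + 4532468)/((836 - 1107)*1066 + 4795485) = 4616870/(-271*1066 + 4795485) = 4616870/(-288886 + 4795485) = 4616870/4506599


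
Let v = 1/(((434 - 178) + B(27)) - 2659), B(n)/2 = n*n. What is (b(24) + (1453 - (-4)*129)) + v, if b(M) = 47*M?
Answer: 2926664/945 ≈ 3097.0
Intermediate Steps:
B(n) = 2*n**2 (B(n) = 2*(n*n) = 2*n**2)
v = -1/945 (v = 1/(((434 - 178) + 2*27**2) - 2659) = 1/((256 + 2*729) - 2659) = 1/((256 + 1458) - 2659) = 1/(1714 - 2659) = 1/(-945) = -1/945 ≈ -0.0010582)
(b(24) + (1453 - (-4)*129)) + v = (47*24 + (1453 - (-4)*129)) - 1/945 = (1128 + (1453 - 1*(-516))) - 1/945 = (1128 + (1453 + 516)) - 1/945 = (1128 + 1969) - 1/945 = 3097 - 1/945 = 2926664/945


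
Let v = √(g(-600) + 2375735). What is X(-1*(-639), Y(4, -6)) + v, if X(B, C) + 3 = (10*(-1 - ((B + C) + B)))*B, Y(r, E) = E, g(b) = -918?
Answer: -8134473 + √2374817 ≈ -8.1329e+6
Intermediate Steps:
X(B, C) = -3 + B*(-10 - 20*B - 10*C) (X(B, C) = -3 + (10*(-1 - ((B + C) + B)))*B = -3 + (10*(-1 - (C + 2*B)))*B = -3 + (10*(-1 + (-C - 2*B)))*B = -3 + (10*(-1 - C - 2*B))*B = -3 + (-10 - 20*B - 10*C)*B = -3 + B*(-10 - 20*B - 10*C))
v = √2374817 (v = √(-918 + 2375735) = √2374817 ≈ 1541.0)
X(-1*(-639), Y(4, -6)) + v = (-3 - 20*(-1*(-639))² - (-10)*(-639) - 10*(-1*(-639))*(-6)) + √2374817 = (-3 - 20*639² - 10*639 - 10*639*(-6)) + √2374817 = (-3 - 20*408321 - 6390 + 38340) + √2374817 = (-3 - 8166420 - 6390 + 38340) + √2374817 = -8134473 + √2374817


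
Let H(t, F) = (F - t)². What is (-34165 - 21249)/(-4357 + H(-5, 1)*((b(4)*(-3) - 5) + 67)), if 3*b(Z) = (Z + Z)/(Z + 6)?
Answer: 277070/10769 ≈ 25.728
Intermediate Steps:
b(Z) = 2*Z/(3*(6 + Z)) (b(Z) = ((Z + Z)/(Z + 6))/3 = ((2*Z)/(6 + Z))/3 = (2*Z/(6 + Z))/3 = 2*Z/(3*(6 + Z)))
(-34165 - 21249)/(-4357 + H(-5, 1)*((b(4)*(-3) - 5) + 67)) = (-34165 - 21249)/(-4357 + (1 - 1*(-5))²*((((⅔)*4/(6 + 4))*(-3) - 5) + 67)) = -55414/(-4357 + (1 + 5)²*((((⅔)*4/10)*(-3) - 5) + 67)) = -55414/(-4357 + 6²*((((⅔)*4*(⅒))*(-3) - 5) + 67)) = -55414/(-4357 + 36*(((4/15)*(-3) - 5) + 67)) = -55414/(-4357 + 36*((-⅘ - 5) + 67)) = -55414/(-4357 + 36*(-29/5 + 67)) = -55414/(-4357 + 36*(306/5)) = -55414/(-4357 + 11016/5) = -55414/(-10769/5) = -55414*(-5/10769) = 277070/10769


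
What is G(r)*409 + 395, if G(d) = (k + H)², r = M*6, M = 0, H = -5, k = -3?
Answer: 26571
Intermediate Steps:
r = 0 (r = 0*6 = 0)
G(d) = 64 (G(d) = (-3 - 5)² = (-8)² = 64)
G(r)*409 + 395 = 64*409 + 395 = 26176 + 395 = 26571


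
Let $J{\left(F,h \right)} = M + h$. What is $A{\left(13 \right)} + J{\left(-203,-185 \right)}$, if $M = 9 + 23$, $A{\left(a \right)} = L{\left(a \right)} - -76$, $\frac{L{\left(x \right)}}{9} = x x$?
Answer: $1444$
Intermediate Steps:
$L{\left(x \right)} = 9 x^{2}$ ($L{\left(x \right)} = 9 x x = 9 x^{2}$)
$A{\left(a \right)} = 76 + 9 a^{2}$ ($A{\left(a \right)} = 9 a^{2} - -76 = 9 a^{2} + 76 = 76 + 9 a^{2}$)
$M = 32$
$J{\left(F,h \right)} = 32 + h$
$A{\left(13 \right)} + J{\left(-203,-185 \right)} = \left(76 + 9 \cdot 13^{2}\right) + \left(32 - 185\right) = \left(76 + 9 \cdot 169\right) - 153 = \left(76 + 1521\right) - 153 = 1597 - 153 = 1444$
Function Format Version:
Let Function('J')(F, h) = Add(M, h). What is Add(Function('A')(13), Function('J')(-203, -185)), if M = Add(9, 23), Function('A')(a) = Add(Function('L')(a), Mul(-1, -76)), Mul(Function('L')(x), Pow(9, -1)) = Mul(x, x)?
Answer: 1444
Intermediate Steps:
Function('L')(x) = Mul(9, Pow(x, 2)) (Function('L')(x) = Mul(9, Mul(x, x)) = Mul(9, Pow(x, 2)))
Function('A')(a) = Add(76, Mul(9, Pow(a, 2))) (Function('A')(a) = Add(Mul(9, Pow(a, 2)), Mul(-1, -76)) = Add(Mul(9, Pow(a, 2)), 76) = Add(76, Mul(9, Pow(a, 2))))
M = 32
Function('J')(F, h) = Add(32, h)
Add(Function('A')(13), Function('J')(-203, -185)) = Add(Add(76, Mul(9, Pow(13, 2))), Add(32, -185)) = Add(Add(76, Mul(9, 169)), -153) = Add(Add(76, 1521), -153) = Add(1597, -153) = 1444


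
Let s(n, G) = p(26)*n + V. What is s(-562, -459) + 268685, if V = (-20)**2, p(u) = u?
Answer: 254473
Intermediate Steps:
V = 400
s(n, G) = 400 + 26*n (s(n, G) = 26*n + 400 = 400 + 26*n)
s(-562, -459) + 268685 = (400 + 26*(-562)) + 268685 = (400 - 14612) + 268685 = -14212 + 268685 = 254473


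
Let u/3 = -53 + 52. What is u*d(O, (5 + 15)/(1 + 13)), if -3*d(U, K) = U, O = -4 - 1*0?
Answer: -4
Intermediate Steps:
O = -4 (O = -4 + 0 = -4)
d(U, K) = -U/3
u = -3 (u = 3*(-53 + 52) = 3*(-1) = -3)
u*d(O, (5 + 15)/(1 + 13)) = -(-1)*(-4) = -3*4/3 = -4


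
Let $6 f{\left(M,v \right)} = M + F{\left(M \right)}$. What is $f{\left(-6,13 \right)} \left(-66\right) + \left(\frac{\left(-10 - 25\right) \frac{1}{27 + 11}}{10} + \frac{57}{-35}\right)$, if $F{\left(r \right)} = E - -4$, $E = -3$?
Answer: $\frac{141723}{2660} \approx 53.279$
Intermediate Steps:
$F{\left(r \right)} = 1$ ($F{\left(r \right)} = -3 - -4 = -3 + 4 = 1$)
$f{\left(M,v \right)} = \frac{1}{6} + \frac{M}{6}$ ($f{\left(M,v \right)} = \frac{M + 1}{6} = \frac{1 + M}{6} = \frac{1}{6} + \frac{M}{6}$)
$f{\left(-6,13 \right)} \left(-66\right) + \left(\frac{\left(-10 - 25\right) \frac{1}{27 + 11}}{10} + \frac{57}{-35}\right) = \left(\frac{1}{6} + \frac{1}{6} \left(-6\right)\right) \left(-66\right) + \left(\frac{\left(-10 - 25\right) \frac{1}{27 + 11}}{10} + \frac{57}{-35}\right) = \left(\frac{1}{6} - 1\right) \left(-66\right) + \left(- \frac{35}{38} \cdot \frac{1}{10} + 57 \left(- \frac{1}{35}\right)\right) = \left(- \frac{5}{6}\right) \left(-66\right) - \left(\frac{57}{35} - \left(-35\right) \frac{1}{38} \cdot \frac{1}{10}\right) = 55 - \frac{4577}{2660} = \frac{141723}{2660}$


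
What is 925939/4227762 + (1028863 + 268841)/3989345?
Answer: 1311467682629/2409428742270 ≈ 0.54431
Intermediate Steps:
925939/4227762 + (1028863 + 268841)/3989345 = 925939*(1/4227762) + 1297704*(1/3989345) = 132277/603966 + 1297704/3989345 = 1311467682629/2409428742270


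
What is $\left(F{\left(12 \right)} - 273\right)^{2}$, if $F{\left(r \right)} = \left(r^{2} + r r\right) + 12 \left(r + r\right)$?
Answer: $91809$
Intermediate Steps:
$F{\left(r \right)} = 2 r^{2} + 24 r$ ($F{\left(r \right)} = \left(r^{2} + r^{2}\right) + 12 \cdot 2 r = 2 r^{2} + 24 r$)
$\left(F{\left(12 \right)} - 273\right)^{2} = \left(2 \cdot 12 \left(12 + 12\right) - 273\right)^{2} = \left(2 \cdot 12 \cdot 24 - 273\right)^{2} = \left(576 - 273\right)^{2} = 303^{2} = 91809$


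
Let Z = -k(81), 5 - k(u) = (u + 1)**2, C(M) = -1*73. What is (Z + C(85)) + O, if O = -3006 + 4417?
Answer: 8057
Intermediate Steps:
C(M) = -73
k(u) = 5 - (1 + u)**2 (k(u) = 5 - (u + 1)**2 = 5 - (1 + u)**2)
O = 1411
Z = 6719 (Z = -(5 - (1 + 81)**2) = -(5 - 1*82**2) = -(5 - 1*6724) = -(5 - 6724) = -1*(-6719) = 6719)
(Z + C(85)) + O = (6719 - 73) + 1411 = 6646 + 1411 = 8057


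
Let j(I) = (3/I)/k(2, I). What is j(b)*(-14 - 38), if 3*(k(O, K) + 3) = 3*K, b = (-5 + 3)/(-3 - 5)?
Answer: 2496/11 ≈ 226.91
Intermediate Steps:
b = ¼ (b = -2/(-8) = -2*(-⅛) = ¼ ≈ 0.25000)
k(O, K) = -3 + K (k(O, K) = -3 + (3*K)/3 = -3 + K)
j(I) = 3/(I*(-3 + I)) (j(I) = (3/I)/(-3 + I) = 3/(I*(-3 + I)))
j(b)*(-14 - 38) = (3/((¼)*(-3 + ¼)))*(-14 - 38) = (3*4/(-11/4))*(-52) = (3*4*(-4/11))*(-52) = -48/11*(-52) = 2496/11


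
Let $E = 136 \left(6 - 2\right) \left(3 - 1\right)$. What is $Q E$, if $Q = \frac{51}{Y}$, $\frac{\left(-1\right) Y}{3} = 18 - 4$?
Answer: $- \frac{9248}{7} \approx -1321.1$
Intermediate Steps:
$Y = -42$ ($Y = - 3 \left(18 - 4\right) = \left(-3\right) 14 = -42$)
$E = 1088$ ($E = 136 \cdot 4 \cdot 2 = 136 \cdot 8 = 1088$)
$Q = - \frac{17}{14}$ ($Q = \frac{51}{-42} = 51 \left(- \frac{1}{42}\right) = - \frac{17}{14} \approx -1.2143$)
$Q E = \left(- \frac{17}{14}\right) 1088 = - \frac{9248}{7}$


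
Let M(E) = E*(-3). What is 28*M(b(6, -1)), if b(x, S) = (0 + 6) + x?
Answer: -1008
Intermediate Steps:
b(x, S) = 6 + x
M(E) = -3*E
28*M(b(6, -1)) = 28*(-3*(6 + 6)) = 28*(-3*12) = 28*(-36) = -1008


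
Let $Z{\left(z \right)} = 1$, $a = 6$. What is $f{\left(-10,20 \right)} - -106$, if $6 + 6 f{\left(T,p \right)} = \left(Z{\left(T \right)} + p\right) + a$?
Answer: $\frac{219}{2} \approx 109.5$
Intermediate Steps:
$f{\left(T,p \right)} = \frac{1}{6} + \frac{p}{6}$ ($f{\left(T,p \right)} = -1 + \frac{\left(1 + p\right) + 6}{6} = -1 + \frac{7 + p}{6} = -1 + \left(\frac{7}{6} + \frac{p}{6}\right) = \frac{1}{6} + \frac{p}{6}$)
$f{\left(-10,20 \right)} - -106 = \left(\frac{1}{6} + \frac{1}{6} \cdot 20\right) - -106 = \left(\frac{1}{6} + \frac{10}{3}\right) + 106 = \frac{7}{2} + 106 = \frac{219}{2}$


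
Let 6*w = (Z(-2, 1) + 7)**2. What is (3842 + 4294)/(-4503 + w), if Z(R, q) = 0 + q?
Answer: -24408/13477 ≈ -1.8111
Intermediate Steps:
Z(R, q) = q
w = 32/3 (w = (1 + 7)**2/6 = (1/6)*8**2 = (1/6)*64 = 32/3 ≈ 10.667)
(3842 + 4294)/(-4503 + w) = (3842 + 4294)/(-4503 + 32/3) = 8136/(-13477/3) = 8136*(-3/13477) = -24408/13477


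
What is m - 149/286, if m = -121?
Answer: -34755/286 ≈ -121.52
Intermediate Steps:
m - 149/286 = -121 - 149/286 = -34755/286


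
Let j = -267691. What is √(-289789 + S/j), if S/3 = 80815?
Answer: 2*I*√5191475423088001/267691 ≈ 538.32*I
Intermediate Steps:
S = 242445 (S = 3*80815 = 242445)
√(-289789 + S/j) = √(-289789 + 242445/(-267691)) = √(-289789 + 242445*(-1/267691)) = √(-289789 - 242445/267691) = √(-77574149644/267691) = 2*I*√5191475423088001/267691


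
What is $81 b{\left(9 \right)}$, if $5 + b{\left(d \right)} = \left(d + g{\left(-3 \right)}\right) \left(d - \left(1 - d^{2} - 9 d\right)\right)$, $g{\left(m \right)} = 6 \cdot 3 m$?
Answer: $-620055$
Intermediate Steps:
$g{\left(m \right)} = 18 m$
$b{\left(d \right)} = -5 + \left(-54 + d\right) \left(-1 + d^{2} + 10 d\right)$ ($b{\left(d \right)} = -5 + \left(d + 18 \left(-3\right)\right) \left(d - \left(1 - d^{2} - 9 d\right)\right) = -5 + \left(d - 54\right) \left(d + \left(-1 + d^{2} + 9 d\right)\right) = -5 + \left(-54 + d\right) \left(-1 + d^{2} + 10 d\right)$)
$81 b{\left(9 \right)} = 81 \left(49 + 9^{3} - 4869 - 44 \cdot 9^{2}\right) = 81 \left(49 + 729 - 4869 - 3564\right) = 81 \left(-7655\right) = -620055$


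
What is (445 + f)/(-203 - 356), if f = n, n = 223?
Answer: -668/559 ≈ -1.1950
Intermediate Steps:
f = 223
(445 + f)/(-203 - 356) = (445 + 223)/(-203 - 356) = 668/(-559) = 668*(-1/559) = -668/559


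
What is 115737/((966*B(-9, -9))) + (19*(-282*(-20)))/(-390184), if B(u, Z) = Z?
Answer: -101075383/7439166 ≈ -13.587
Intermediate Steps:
115737/((966*B(-9, -9))) + (19*(-282*(-20)))/(-390184) = 115737/((966*(-9))) + (19*(-282*(-20)))/(-390184) = 115737/(-8694) + (19*5640)*(-1/390184) = 115737*(-1/8694) + 107160*(-1/390184) = -38579/2898 - 705/2567 = -101075383/7439166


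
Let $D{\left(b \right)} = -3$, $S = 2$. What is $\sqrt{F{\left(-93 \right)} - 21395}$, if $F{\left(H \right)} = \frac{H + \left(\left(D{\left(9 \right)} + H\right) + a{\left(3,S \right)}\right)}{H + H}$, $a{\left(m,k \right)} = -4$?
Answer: $\frac{i \sqrt{740145522}}{186} \approx 146.27 i$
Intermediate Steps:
$F{\left(H \right)} = \frac{-7 + 2 H}{2 H}$ ($F{\left(H \right)} = \frac{H + \left(\left(-3 + H\right) - 4\right)}{H + H} = \frac{H + \left(-7 + H\right)}{2 H} = \left(-7 + 2 H\right) \frac{1}{2 H} = \frac{-7 + 2 H}{2 H}$)
$\sqrt{F{\left(-93 \right)} - 21395} = \sqrt{\frac{- \frac{7}{2} - 93}{-93} - 21395} = \sqrt{\left(- \frac{1}{93}\right) \left(- \frac{193}{2}\right) - 21395} = \sqrt{\frac{193}{186} - 21395} = \sqrt{- \frac{3979277}{186}} = \frac{i \sqrt{740145522}}{186}$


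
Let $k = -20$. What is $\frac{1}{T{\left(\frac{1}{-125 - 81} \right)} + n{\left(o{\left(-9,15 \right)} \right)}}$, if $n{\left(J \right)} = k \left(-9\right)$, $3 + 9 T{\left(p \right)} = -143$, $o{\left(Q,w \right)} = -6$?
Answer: $\frac{9}{1474} \approx 0.0061058$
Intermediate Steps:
$T{\left(p \right)} = - \frac{146}{9}$ ($T{\left(p \right)} = - \frac{1}{3} + \frac{1}{9} \left(-143\right) = - \frac{1}{3} - \frac{143}{9} = - \frac{146}{9}$)
$n{\left(J \right)} = 180$ ($n{\left(J \right)} = \left(-20\right) \left(-9\right) = 180$)
$\frac{1}{T{\left(\frac{1}{-125 - 81} \right)} + n{\left(o{\left(-9,15 \right)} \right)}} = \frac{1}{- \frac{146}{9} + 180} = \frac{1}{\frac{1474}{9}} = \frac{9}{1474}$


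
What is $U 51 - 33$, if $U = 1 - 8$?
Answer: $-390$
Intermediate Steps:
$U = -7$ ($U = 1 - 8 = -7$)
$U 51 - 33 = \left(-7\right) 51 - 33 = -357 - 33 = -390$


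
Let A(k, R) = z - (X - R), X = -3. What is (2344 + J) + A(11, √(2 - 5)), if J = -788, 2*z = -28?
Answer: 1545 + I*√3 ≈ 1545.0 + 1.732*I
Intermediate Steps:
z = -14 (z = (½)*(-28) = -14)
A(k, R) = -11 + R (A(k, R) = -14 - (-3 - R) = -14 + (3 + R) = -11 + R)
(2344 + J) + A(11, √(2 - 5)) = (2344 - 788) + (-11 + √(2 - 5)) = 1556 + (-11 + √(-3)) = 1556 + (-11 + I*√3) = 1545 + I*√3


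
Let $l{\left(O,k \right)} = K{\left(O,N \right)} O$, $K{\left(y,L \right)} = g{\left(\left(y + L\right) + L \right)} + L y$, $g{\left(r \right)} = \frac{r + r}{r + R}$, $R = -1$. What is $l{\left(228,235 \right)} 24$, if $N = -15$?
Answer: $- \frac{3684538368}{197} \approx -1.8703 \cdot 10^{7}$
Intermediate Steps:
$g{\left(r \right)} = \frac{2 r}{-1 + r}$ ($g{\left(r \right)} = \frac{r + r}{r - 1} = \frac{2 r}{-1 + r}$)
$K{\left(y,L \right)} = L y + \frac{2 \left(y + 2 L\right)}{-1 + y + 2 L}$ ($K{\left(y,L \right)} = \frac{2 \left(\left(y + L\right) + L\right)}{-1 + \left(\left(y + L\right) + L\right)} + L y = \frac{2 \left(\left(L + y\right) + L\right)}{-1 + \left(\left(L + y\right) + L\right)} + L y = \frac{2 \left(y + 2 L\right)}{-1 + \left(y + 2 L\right)} + L y = \frac{2 \left(y + 2 L\right)}{-1 + y + 2 L} + L y = L y + \frac{2 \left(y + 2 L\right)}{-1 + y + 2 L}$)
$l{\left(O,k \right)} = \frac{O \left(-60 + 2 O - 15 O \left(-31 + O\right)\right)}{-31 + O}$ ($l{\left(O,k \right)} = \frac{2 O + 4 \left(-15\right) - 15 O \left(-1 + O + 2 \left(-15\right)\right)}{-1 + O + 2 \left(-15\right)} O = \frac{2 O - 60 - 15 O \left(-1 + O - 30\right)}{-1 + O - 30} O = \frac{2 O - 60 - 15 O \left(-31 + O\right)}{-31 + O} O = \frac{-60 + 2 O - 15 O \left(-31 + O\right)}{-31 + O} O = \frac{O \left(-60 + 2 O - 15 O \left(-31 + O\right)\right)}{-31 + O}$)
$l{\left(228,235 \right)} 24 = \frac{228 \left(-60 - 15 \cdot 228^{2} + 467 \cdot 228\right)}{-31 + 228} \cdot 24 = \frac{228 \left(-60 - 779760 + 106476\right)}{197} \cdot 24 = 228 \cdot \frac{1}{197} \left(-60 - 779760 + 106476\right) 24 = 228 \cdot \frac{1}{197} \left(-673344\right) 24 = \left(- \frac{153522432}{197}\right) 24 = - \frac{3684538368}{197}$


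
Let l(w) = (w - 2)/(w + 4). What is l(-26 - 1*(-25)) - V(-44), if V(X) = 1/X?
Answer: -43/44 ≈ -0.97727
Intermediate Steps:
l(w) = (-2 + w)/(4 + w)
l(-26 - 1*(-25)) - V(-44) = (-2 + (-26 - 1*(-25)))/(4 + (-26 - 1*(-25))) - 1/(-44) = (-2 + (-26 + 25))/(4 + (-26 + 25)) - 1*(-1/44) = (-2 - 1)/(4 - 1) + 1/44 = -3/3 + 1/44 = (1/3)*(-3) + 1/44 = -1 + 1/44 = -43/44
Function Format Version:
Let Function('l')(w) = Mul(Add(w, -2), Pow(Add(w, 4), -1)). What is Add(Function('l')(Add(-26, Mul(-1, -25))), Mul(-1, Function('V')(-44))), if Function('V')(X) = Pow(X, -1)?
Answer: Rational(-43, 44) ≈ -0.97727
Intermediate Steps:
Function('l')(w) = Mul(Pow(Add(4, w), -1), Add(-2, w)) (Function('l')(w) = Mul(Add(-2, w), Pow(Add(4, w), -1)) = Mul(Pow(Add(4, w), -1), Add(-2, w)))
Add(Function('l')(Add(-26, Mul(-1, -25))), Mul(-1, Function('V')(-44))) = Add(Mul(Pow(Add(4, Add(-26, Mul(-1, -25))), -1), Add(-2, Add(-26, Mul(-1, -25)))), Mul(-1, Pow(-44, -1))) = Add(Mul(Pow(Add(4, Add(-26, 25)), -1), Add(-2, Add(-26, 25))), Mul(-1, Rational(-1, 44))) = Add(Mul(Pow(Add(4, -1), -1), Add(-2, -1)), Rational(1, 44)) = Add(Mul(Pow(3, -1), -3), Rational(1, 44)) = Add(Mul(Rational(1, 3), -3), Rational(1, 44)) = Add(-1, Rational(1, 44)) = Rational(-43, 44)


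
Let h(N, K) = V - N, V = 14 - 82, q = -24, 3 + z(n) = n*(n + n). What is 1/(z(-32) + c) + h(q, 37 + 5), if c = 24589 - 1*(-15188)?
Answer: -1840167/41822 ≈ -44.000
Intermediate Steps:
z(n) = -3 + 2*n² (z(n) = -3 + n*(n + n) = -3 + n*(2*n) = -3 + 2*n²)
c = 39777 (c = 24589 + 15188 = 39777)
V = -68
h(N, K) = -68 - N
1/(z(-32) + c) + h(q, 37 + 5) = 1/((-3 + 2*(-32)²) + 39777) + (-68 - 1*(-24)) = 1/((-3 + 2*1024) + 39777) + (-68 + 24) = 1/((-3 + 2048) + 39777) - 44 = 1/(2045 + 39777) - 44 = 1/41822 - 44 = -1840167/41822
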